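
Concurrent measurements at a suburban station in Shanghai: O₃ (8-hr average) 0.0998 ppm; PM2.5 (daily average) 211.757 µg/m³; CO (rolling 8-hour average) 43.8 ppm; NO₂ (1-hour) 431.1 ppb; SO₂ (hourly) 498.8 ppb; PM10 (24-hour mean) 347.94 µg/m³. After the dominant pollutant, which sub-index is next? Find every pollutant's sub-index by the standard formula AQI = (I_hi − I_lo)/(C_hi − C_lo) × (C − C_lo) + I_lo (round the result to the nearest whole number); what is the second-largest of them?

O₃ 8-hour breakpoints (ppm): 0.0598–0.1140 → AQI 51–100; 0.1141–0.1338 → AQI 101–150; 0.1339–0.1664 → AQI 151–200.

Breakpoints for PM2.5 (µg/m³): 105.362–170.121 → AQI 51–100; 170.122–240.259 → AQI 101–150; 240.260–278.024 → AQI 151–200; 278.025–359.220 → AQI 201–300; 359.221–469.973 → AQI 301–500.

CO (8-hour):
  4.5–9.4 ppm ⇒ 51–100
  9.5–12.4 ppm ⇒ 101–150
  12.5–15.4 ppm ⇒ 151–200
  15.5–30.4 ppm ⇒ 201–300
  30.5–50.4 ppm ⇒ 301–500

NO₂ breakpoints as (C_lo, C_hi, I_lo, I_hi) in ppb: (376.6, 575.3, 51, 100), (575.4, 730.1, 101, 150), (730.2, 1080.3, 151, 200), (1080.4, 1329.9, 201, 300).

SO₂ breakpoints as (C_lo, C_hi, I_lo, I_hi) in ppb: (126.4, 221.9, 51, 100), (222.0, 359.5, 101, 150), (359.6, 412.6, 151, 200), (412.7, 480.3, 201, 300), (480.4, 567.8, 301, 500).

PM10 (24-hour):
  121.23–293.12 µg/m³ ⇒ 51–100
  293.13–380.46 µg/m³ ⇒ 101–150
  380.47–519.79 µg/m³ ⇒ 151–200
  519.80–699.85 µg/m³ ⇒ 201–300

343

O₃: 0.0998 ∈ [0.0598, 0.1140] ↔ index [51, 100].
51 + (0.0998−0.0598)·(100−51)/(0.1140−0.0598) = 51 + 0.0400·49/0.0542 ≈ 87.16, so AQI = 87.
PM2.5: row 170.122–240.259 (AQI 101–150). (150−101)·(211.757−170.122)/(240.259−170.122) + 101 = 49·41.635/70.137 + 101 ≈ 130.09 → 130.
CO: row 30.5–50.4 (AQI 301–500). (500−301)·(43.8−30.5)/(50.4−30.5) + 301 = 199·13.3/19.9 + 301 ≈ 434.00 → 434.
NO₂ 431.1: bracket 376.6–575.3 → index 51–100; slope 49/198.7, offset 54.5.
AQI = 51 + 49/198.7·54.5 ≈ 64.44 ⇒ 64.
SO₂: 498.8 lies in 480.4–567.8, so I_lo=301, I_hi=500, C_lo=480.4, C_hi=567.8.
(500−301)/(567.8−480.4) × (498.8−480.4) + 301 = 199/87.4 × 18.4 + 301 ≈ 342.89 → 343.
PM10: 347.94 lies in 293.13–380.46, so I_lo=101, I_hi=150, C_lo=293.13, C_hi=380.46.
(150−101)/(380.46−293.13) × (347.94−293.13) + 101 = 49/87.33 × 54.81 + 101 ≈ 131.75 → 132.
Sub-indices: O₃→87, PM2.5→130, CO→434, NO₂→64, SO₂→343, PM10→132. Ranked high→low: 434, 343, 132, 130, 87, 64. Second-highest sub-index = 343.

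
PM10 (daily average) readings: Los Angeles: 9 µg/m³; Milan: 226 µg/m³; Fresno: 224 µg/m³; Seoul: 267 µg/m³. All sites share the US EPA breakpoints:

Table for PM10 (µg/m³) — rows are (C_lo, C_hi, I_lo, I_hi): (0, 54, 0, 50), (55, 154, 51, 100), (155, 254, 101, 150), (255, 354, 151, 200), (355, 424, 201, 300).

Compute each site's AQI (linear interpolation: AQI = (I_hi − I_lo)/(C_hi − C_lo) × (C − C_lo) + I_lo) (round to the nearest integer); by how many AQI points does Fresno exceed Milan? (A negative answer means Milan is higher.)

Los Angeles: row 0–54 (AQI 0–50). (50−0)·(9−0)/(54−0) + 0 = 50·9/54 + 0 ≈ 8.33 → 8.
Milan: 226 lies in 155–254, so I_lo=101, I_hi=150, C_lo=155, C_hi=254.
(150−101)/(254−155) × (226−155) + 101 = 49/99 × 71 + 101 ≈ 136.14 → 136.
Fresno: 224 lies in 155–254, so I_lo=101, I_hi=150, C_lo=155, C_hi=254.
(150−101)/(254−155) × (224−155) + 101 = 49/99 × 69 + 101 ≈ 135.15 → 135.
Seoul: 267 ∈ [255, 354] ↔ index [151, 200].
151 + (267−255)·(200−151)/(354−255) = 151 + 12·49/99 ≈ 156.94, so AQI = 157.
AQIs: Los Angeles=8, Milan=136, Fresno=135, Seoul=157. Fresno (135) − Milan (136) = -1.

-1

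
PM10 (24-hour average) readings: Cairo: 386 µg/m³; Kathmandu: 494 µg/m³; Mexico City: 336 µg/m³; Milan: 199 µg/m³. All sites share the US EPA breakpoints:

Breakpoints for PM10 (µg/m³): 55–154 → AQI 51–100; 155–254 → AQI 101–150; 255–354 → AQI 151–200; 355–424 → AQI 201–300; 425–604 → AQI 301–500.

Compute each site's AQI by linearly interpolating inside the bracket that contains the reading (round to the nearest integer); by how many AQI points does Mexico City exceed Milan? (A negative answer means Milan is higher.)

68

Cairo: 386 ∈ [355, 424] ↔ index [201, 300].
201 + (386−355)·(300−201)/(424−355) = 201 + 31·99/69 ≈ 245.48, so AQI = 245.
Kathmandu: 494 lies in 425–604, so I_lo=301, I_hi=500, C_lo=425, C_hi=604.
(500−301)/(604−425) × (494−425) + 301 = 199/179 × 69 + 301 ≈ 377.71 → 378.
Mexico City 336: bracket 255–354 → index 151–200; slope 49/99, offset 81.
AQI = 151 + 49/99·81 ≈ 191.09 ⇒ 191.
Milan 199: bracket 155–254 → index 101–150; slope 49/99, offset 44.
AQI = 101 + 49/99·44 ≈ 122.78 ⇒ 123.
AQIs: Cairo=245, Kathmandu=378, Mexico City=191, Milan=123. Mexico City (191) − Milan (123) = 68.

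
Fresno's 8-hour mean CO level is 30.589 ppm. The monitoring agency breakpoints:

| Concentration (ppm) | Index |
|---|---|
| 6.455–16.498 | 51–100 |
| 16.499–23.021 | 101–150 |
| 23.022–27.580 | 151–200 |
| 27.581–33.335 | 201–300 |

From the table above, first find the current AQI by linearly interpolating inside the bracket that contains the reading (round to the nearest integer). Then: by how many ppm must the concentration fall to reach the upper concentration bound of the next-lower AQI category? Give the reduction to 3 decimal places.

CO 30.589: bracket 27.581–33.335 → index 201–300; slope 99/5.754, offset 3.008.
AQI = 201 + 99/5.754·3.008 ≈ 252.75 ⇒ 253.
Current AQI 253 is in the Very Unhealthy range (201–300). The next-lower category tops out at AQI 200, whose upper concentration bound is 27.580 ppm.
Reduction needed = 30.589 − 27.580 = 3.009 ppm.

3.009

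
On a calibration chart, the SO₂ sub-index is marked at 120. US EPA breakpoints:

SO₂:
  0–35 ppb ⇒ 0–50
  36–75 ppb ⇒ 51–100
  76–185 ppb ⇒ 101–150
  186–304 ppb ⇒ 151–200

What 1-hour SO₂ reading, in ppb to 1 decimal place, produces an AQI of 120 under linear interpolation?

118.3

AQI 120 lies in the 101–150 band, which corresponds to 76–185 ppb.
C = 76 + (120−101)×(185−76)/(150−101) = 76 + 19×109/49 ≈ 118.265 ppb → 118.3 ppb to 1 dp.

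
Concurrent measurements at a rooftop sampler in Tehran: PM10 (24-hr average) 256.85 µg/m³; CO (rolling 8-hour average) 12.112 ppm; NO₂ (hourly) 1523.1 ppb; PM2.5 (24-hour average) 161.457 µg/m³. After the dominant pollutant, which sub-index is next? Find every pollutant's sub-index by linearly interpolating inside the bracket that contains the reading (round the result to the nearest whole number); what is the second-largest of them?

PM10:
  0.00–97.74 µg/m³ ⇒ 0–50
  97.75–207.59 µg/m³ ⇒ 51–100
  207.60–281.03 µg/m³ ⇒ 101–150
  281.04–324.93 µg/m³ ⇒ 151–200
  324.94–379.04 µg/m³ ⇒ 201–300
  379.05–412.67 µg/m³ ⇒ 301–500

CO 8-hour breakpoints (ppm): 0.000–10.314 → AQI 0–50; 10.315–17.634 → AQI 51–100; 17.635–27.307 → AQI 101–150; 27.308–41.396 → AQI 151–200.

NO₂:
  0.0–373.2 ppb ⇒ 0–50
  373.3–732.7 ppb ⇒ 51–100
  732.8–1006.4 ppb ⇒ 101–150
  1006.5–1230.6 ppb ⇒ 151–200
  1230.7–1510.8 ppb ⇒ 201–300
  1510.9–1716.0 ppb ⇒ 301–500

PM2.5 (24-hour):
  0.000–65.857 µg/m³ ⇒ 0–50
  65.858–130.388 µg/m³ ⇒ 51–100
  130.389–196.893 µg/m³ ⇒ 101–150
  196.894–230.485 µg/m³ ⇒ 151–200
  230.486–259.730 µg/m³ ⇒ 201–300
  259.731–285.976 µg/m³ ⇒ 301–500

PM10 256.85: bracket 207.60–281.03 → index 101–150; slope 49/73.43, offset 49.25.
AQI = 101 + 49/73.43·49.25 ≈ 133.86 ⇒ 134.
CO: row 10.315–17.634 (AQI 51–100). (100−51)·(12.112−10.315)/(17.634−10.315) + 51 = 49·1.797/7.319 + 51 ≈ 63.03 → 63.
NO₂: 1523.1 ∈ [1510.9, 1716.0] ↔ index [301, 500].
301 + (1523.1−1510.9)·(500−301)/(1716.0−1510.9) = 301 + 12.2·199/205.1 ≈ 312.84, so AQI = 313.
PM2.5 161.457: bracket 130.389–196.893 → index 101–150; slope 49/66.504, offset 31.068.
AQI = 101 + 49/66.504·31.068 ≈ 123.89 ⇒ 124.
Sub-indices: PM10→134, CO→63, NO₂→313, PM2.5→124. Ranked high→low: 313, 134, 124, 63. Second-highest sub-index = 134.

134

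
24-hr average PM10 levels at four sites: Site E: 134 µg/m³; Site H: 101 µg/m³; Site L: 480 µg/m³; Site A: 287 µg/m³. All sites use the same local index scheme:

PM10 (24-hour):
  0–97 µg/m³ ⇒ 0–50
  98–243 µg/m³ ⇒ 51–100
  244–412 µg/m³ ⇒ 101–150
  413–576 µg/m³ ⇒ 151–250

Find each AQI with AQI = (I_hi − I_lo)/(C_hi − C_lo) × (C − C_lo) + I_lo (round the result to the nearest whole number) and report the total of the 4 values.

Site E: row 98–243 (AQI 51–100). (100−51)·(134−98)/(243−98) + 51 = 49·36/145 + 51 ≈ 63.17 → 63.
Site H: 101 lies in 98–243, so I_lo=51, I_hi=100, C_lo=98, C_hi=243.
(100−51)/(243−98) × (101−98) + 51 = 49/145 × 3 + 51 ≈ 52.01 → 52.
Site L: 480 lies in 413–576, so I_lo=151, I_hi=250, C_lo=413, C_hi=576.
(250−151)/(576−413) × (480−413) + 151 = 99/163 × 67 + 151 ≈ 191.69 → 192.
Site A: 287 ∈ [244, 412] ↔ index [101, 150].
101 + (287−244)·(150−101)/(412−244) = 101 + 43·49/168 ≈ 113.54, so AQI = 114.
AQIs: Site E=63, Site H=52, Site L=192, Site A=114. Sum = 63 + 52 + 192 + 114 = 421.

421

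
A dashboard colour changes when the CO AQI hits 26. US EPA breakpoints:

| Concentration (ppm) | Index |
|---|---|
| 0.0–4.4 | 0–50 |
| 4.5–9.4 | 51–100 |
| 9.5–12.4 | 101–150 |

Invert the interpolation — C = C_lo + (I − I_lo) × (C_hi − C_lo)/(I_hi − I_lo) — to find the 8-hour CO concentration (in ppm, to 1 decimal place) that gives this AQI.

AQI 26 lies in the 0–50 band, which corresponds to 0.0–4.4 ppm.
C = 0.0 + (26−0)×(4.4−0.0)/(50−0) = 0.0 + 26×4.4/50 ≈ 2.288 ppm → 2.3 ppm to 1 dp.

2.3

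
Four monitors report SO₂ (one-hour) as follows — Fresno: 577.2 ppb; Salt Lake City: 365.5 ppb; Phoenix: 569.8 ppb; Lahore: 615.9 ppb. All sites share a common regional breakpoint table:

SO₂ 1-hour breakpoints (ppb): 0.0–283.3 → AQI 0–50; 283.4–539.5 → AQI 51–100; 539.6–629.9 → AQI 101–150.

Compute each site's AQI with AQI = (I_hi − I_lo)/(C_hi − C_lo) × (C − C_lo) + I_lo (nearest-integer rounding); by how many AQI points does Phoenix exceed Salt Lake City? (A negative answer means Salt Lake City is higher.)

50

Fresno: 577.2 ∈ [539.6, 629.9] ↔ index [101, 150].
101 + (577.2−539.6)·(150−101)/(629.9−539.6) = 101 + 37.6·49/90.3 ≈ 121.40, so AQI = 121.
Salt Lake City: row 283.4–539.5 (AQI 51–100). (100−51)·(365.5−283.4)/(539.5−283.4) + 51 = 49·82.1/256.1 + 51 ≈ 66.71 → 67.
Phoenix: row 539.6–629.9 (AQI 101–150). (150−101)·(569.8−539.6)/(629.9−539.6) + 101 = 49·30.2/90.3 + 101 ≈ 117.39 → 117.
Lahore: row 539.6–629.9 (AQI 101–150). (150−101)·(615.9−539.6)/(629.9−539.6) + 101 = 49·76.3/90.3 + 101 ≈ 142.40 → 142.
AQIs: Fresno=121, Salt Lake City=67, Phoenix=117, Lahore=142. Phoenix (117) − Salt Lake City (67) = 50.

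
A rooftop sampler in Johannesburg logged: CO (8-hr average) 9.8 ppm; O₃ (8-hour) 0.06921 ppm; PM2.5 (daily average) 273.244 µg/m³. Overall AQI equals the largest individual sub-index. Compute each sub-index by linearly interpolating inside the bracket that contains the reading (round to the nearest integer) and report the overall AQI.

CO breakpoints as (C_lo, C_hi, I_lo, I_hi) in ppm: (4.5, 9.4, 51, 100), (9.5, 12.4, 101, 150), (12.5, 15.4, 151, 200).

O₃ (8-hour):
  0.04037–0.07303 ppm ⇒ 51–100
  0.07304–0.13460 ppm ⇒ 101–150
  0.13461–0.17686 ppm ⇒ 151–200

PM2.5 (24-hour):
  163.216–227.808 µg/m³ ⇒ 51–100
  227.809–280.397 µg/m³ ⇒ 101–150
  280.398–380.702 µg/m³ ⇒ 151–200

143

CO: 9.8 ∈ [9.5, 12.4] ↔ index [101, 150].
101 + (9.8−9.5)·(150−101)/(12.4−9.5) = 101 + 0.3·49/2.9 ≈ 106.07, so AQI = 106.
O₃: row 0.04037–0.07303 (AQI 51–100). (100−51)·(0.06921−0.04037)/(0.07303−0.04037) + 51 = 49·0.02884/0.03266 + 51 ≈ 94.27 → 94.
PM2.5: 273.244 lies in 227.809–280.397, so I_lo=101, I_hi=150, C_lo=227.809, C_hi=280.397.
(150−101)/(280.397−227.809) × (273.244−227.809) + 101 = 49/52.588 × 45.435 + 101 ≈ 143.34 → 143.
Sub-indices: CO→106, O₃→94, PM2.5→143. Overall AQI = max = 143; dominant pollutant is PM2.5.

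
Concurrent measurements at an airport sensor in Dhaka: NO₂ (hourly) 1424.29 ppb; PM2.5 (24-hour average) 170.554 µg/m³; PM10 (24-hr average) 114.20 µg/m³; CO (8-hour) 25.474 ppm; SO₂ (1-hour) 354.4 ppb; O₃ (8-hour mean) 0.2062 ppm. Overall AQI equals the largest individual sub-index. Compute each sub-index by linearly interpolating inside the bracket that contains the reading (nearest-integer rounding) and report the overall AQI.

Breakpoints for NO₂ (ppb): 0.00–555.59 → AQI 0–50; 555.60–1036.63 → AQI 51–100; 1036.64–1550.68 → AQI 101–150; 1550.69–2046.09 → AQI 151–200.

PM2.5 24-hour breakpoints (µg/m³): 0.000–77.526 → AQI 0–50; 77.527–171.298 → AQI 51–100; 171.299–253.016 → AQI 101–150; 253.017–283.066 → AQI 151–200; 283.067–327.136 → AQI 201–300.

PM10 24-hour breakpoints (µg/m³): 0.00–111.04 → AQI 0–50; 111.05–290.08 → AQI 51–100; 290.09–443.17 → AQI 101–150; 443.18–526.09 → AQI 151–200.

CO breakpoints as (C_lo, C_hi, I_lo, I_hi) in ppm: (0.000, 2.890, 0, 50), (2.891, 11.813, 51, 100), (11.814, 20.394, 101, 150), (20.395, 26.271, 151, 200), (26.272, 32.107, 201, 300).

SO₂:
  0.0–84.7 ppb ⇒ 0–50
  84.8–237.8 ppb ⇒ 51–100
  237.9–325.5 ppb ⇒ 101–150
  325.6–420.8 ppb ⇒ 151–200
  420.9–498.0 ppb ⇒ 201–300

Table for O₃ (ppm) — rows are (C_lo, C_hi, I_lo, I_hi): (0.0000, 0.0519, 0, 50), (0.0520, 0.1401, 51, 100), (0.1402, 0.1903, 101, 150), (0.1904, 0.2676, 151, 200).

193

NO₂: 1424.29 lies in 1036.64–1550.68, so I_lo=101, I_hi=150, C_lo=1036.64, C_hi=1550.68.
(150−101)/(1550.68−1036.64) × (1424.29−1036.64) + 101 = 49/514.04 × 387.65 + 101 ≈ 137.95 → 138.
PM2.5 170.554: bracket 77.527–171.298 → index 51–100; slope 49/93.771, offset 93.027.
AQI = 51 + 49/93.771·93.027 ≈ 99.61 ⇒ 100.
PM10 114.20: bracket 111.05–290.08 → index 51–100; slope 49/179.03, offset 3.15.
AQI = 51 + 49/179.03·3.15 ≈ 51.86 ⇒ 52.
CO: 25.474 ∈ [20.395, 26.271] ↔ index [151, 200].
151 + (25.474−20.395)·(200−151)/(26.271−20.395) = 151 + 5.079·49/5.876 ≈ 193.35, so AQI = 193.
SO₂: 354.4 ∈ [325.6, 420.8] ↔ index [151, 200].
151 + (354.4−325.6)·(200−151)/(420.8−325.6) = 151 + 28.8·49/95.2 ≈ 165.82, so AQI = 166.
O₃: row 0.1904–0.2676 (AQI 151–200). (200−151)·(0.2062−0.1904)/(0.2676−0.1904) + 151 = 49·0.0158/0.0772 + 151 ≈ 161.03 → 161.
Sub-indices: NO₂→138, PM2.5→100, PM10→52, CO→193, SO₂→166, O₃→161. Overall AQI = max = 193; dominant pollutant is CO.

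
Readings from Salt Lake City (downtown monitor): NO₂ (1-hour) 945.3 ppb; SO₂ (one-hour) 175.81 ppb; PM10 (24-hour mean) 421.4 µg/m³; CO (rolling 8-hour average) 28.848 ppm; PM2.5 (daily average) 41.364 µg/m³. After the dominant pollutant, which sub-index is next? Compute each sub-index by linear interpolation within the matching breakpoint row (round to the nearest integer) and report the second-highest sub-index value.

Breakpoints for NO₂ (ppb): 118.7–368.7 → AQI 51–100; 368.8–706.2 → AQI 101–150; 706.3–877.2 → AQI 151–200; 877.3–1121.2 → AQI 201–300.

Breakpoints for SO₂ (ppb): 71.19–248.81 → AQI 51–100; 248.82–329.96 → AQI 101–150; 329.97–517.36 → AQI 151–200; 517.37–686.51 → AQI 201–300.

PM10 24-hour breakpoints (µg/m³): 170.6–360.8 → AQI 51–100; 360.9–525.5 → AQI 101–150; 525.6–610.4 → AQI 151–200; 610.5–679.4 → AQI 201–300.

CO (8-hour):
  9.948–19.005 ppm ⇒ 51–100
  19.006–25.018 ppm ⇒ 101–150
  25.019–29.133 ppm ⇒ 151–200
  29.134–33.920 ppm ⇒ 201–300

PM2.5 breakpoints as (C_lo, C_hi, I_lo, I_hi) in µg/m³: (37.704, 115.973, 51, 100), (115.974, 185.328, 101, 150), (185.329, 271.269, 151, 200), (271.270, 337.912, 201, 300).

197

NO₂ 945.3: bracket 877.3–1121.2 → index 201–300; slope 99/243.9, offset 68.0.
AQI = 201 + 99/243.9·68.0 ≈ 228.60 ⇒ 229.
SO₂: 175.81 lies in 71.19–248.81, so I_lo=51, I_hi=100, C_lo=71.19, C_hi=248.81.
(100−51)/(248.81−71.19) × (175.81−71.19) + 51 = 49/177.62 × 104.62 + 51 ≈ 79.86 → 80.
PM10 421.4: bracket 360.9–525.5 → index 101–150; slope 49/164.6, offset 60.5.
AQI = 101 + 49/164.6·60.5 ≈ 119.01 ⇒ 119.
CO 28.848: bracket 25.019–29.133 → index 151–200; slope 49/4.114, offset 3.829.
AQI = 151 + 49/4.114·3.829 ≈ 196.61 ⇒ 197.
PM2.5: row 37.704–115.973 (AQI 51–100). (100−51)·(41.364−37.704)/(115.973−37.704) + 51 = 49·3.660/78.269 + 51 ≈ 53.29 → 53.
Sub-indices: NO₂→229, SO₂→80, PM10→119, CO→197, PM2.5→53. Ranked high→low: 229, 197, 119, 80, 53. Second-highest sub-index = 197.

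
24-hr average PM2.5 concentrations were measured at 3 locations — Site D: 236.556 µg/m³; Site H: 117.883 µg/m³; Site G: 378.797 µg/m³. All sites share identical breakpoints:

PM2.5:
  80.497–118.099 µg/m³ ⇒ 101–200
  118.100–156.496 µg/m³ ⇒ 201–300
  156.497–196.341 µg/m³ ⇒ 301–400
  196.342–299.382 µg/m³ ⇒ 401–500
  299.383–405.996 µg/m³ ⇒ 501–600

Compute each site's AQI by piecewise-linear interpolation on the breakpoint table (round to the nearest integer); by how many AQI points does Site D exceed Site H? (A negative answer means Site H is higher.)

Site D: 236.556 ∈ [196.342, 299.382] ↔ index [401, 500].
401 + (236.556−196.342)·(500−401)/(299.382−196.342) = 401 + 40.214·99/103.040 ≈ 439.64, so AQI = 440.
Site H: 117.883 ∈ [80.497, 118.099] ↔ index [101, 200].
101 + (117.883−80.497)·(200−101)/(118.099−80.497) = 101 + 37.386·99/37.602 ≈ 199.43, so AQI = 199.
Site G: 378.797 ∈ [299.383, 405.996] ↔ index [501, 600].
501 + (378.797−299.383)·(600−501)/(405.996−299.383) = 501 + 79.414·99/106.613 ≈ 574.74, so AQI = 575.
AQIs: Site D=440, Site H=199, Site G=575. Site D (440) − Site H (199) = 241.

241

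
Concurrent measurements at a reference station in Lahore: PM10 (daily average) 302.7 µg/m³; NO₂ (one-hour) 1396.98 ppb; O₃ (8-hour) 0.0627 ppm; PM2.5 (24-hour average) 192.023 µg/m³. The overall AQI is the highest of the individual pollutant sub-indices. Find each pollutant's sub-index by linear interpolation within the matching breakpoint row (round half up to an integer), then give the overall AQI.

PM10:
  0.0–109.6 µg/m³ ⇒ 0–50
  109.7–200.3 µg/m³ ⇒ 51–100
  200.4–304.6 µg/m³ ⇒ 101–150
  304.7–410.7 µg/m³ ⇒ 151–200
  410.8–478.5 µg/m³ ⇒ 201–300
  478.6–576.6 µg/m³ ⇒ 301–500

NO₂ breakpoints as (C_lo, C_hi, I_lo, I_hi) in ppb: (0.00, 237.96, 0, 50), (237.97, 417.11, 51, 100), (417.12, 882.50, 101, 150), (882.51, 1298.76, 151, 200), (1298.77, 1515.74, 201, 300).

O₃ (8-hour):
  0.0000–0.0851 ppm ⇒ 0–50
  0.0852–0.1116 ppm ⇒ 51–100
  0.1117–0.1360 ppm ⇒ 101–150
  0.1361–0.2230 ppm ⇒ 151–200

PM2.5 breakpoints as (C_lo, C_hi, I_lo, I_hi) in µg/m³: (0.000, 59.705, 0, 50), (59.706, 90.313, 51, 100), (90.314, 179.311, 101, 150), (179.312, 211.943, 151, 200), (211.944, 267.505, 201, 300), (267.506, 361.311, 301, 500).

246

PM10: 302.7 lies in 200.4–304.6, so I_lo=101, I_hi=150, C_lo=200.4, C_hi=304.6.
(150−101)/(304.6−200.4) × (302.7−200.4) + 101 = 49/104.2 × 102.3 + 101 ≈ 149.11 → 149.
NO₂: 1396.98 lies in 1298.77–1515.74, so I_lo=201, I_hi=300, C_lo=1298.77, C_hi=1515.74.
(300−201)/(1515.74−1298.77) × (1396.98−1298.77) + 201 = 99/216.97 × 98.21 + 201 ≈ 245.81 → 246.
O₃: 0.0627 lies in 0.0000–0.0851, so I_lo=0, I_hi=50, C_lo=0.0000, C_hi=0.0851.
(50−0)/(0.0851−0.0000) × (0.0627−0.0000) + 0 = 50/0.0851 × 0.0627 + 0 ≈ 36.84 → 37.
PM2.5: 192.023 ∈ [179.312, 211.943] ↔ index [151, 200].
151 + (192.023−179.312)·(200−151)/(211.943−179.312) = 151 + 12.711·49/32.631 ≈ 170.09, so AQI = 170.
Sub-indices: PM10→149, NO₂→246, O₃→37, PM2.5→170. Overall AQI = max = 246; dominant pollutant is NO₂.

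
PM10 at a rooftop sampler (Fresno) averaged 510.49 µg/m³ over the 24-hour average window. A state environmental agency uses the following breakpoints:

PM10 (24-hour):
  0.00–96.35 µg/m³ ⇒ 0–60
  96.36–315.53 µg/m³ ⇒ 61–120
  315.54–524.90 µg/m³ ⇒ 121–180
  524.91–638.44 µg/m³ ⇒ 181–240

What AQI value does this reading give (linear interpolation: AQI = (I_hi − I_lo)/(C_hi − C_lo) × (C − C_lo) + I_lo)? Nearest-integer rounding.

176

PM10: 510.49 ∈ [315.54, 524.90] ↔ index [121, 180].
121 + (510.49−315.54)·(180−121)/(524.90−315.54) = 121 + 194.95·59/209.36 ≈ 175.94, so AQI = 176.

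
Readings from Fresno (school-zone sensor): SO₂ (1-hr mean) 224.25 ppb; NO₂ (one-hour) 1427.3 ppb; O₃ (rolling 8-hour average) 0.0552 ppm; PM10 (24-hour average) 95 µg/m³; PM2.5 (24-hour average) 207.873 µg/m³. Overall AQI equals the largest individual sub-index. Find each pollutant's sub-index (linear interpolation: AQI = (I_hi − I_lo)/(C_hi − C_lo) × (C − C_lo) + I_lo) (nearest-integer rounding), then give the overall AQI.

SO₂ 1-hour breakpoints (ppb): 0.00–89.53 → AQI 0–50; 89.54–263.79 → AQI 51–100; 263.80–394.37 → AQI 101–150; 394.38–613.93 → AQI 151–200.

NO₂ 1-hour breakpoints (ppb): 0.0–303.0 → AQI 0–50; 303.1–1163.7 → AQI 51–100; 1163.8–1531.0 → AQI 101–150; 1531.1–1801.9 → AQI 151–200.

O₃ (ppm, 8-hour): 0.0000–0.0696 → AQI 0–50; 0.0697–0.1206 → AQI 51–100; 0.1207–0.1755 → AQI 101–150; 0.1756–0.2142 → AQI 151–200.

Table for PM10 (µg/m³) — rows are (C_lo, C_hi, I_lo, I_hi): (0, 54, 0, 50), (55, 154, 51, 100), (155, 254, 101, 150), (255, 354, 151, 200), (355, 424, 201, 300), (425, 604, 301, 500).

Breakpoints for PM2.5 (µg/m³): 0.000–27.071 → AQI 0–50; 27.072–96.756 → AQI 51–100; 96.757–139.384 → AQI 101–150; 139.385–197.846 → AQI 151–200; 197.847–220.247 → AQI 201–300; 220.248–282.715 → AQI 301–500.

SO₂: row 89.54–263.79 (AQI 51–100). (100−51)·(224.25−89.54)/(263.79−89.54) + 51 = 49·134.71/174.25 + 51 ≈ 88.88 → 89.
NO₂: 1427.3 ∈ [1163.8, 1531.0] ↔ index [101, 150].
101 + (1427.3−1163.8)·(150−101)/(1531.0−1163.8) = 101 + 263.5·49/367.2 ≈ 136.16, so AQI = 136.
O₃ 0.0552: bracket 0.0000–0.0696 → index 0–50; slope 50/0.0696, offset 0.0552.
AQI = 0 + 50/0.0696·0.0552 ≈ 39.66 ⇒ 40.
PM10: 95 lies in 55–154, so I_lo=51, I_hi=100, C_lo=55, C_hi=154.
(100−51)/(154−55) × (95−55) + 51 = 49/99 × 40 + 51 ≈ 70.80 → 71.
PM2.5: 207.873 lies in 197.847–220.247, so I_lo=201, I_hi=300, C_lo=197.847, C_hi=220.247.
(300−201)/(220.247−197.847) × (207.873−197.847) + 201 = 99/22.400 × 10.026 + 201 ≈ 245.31 → 245.
Sub-indices: SO₂→89, NO₂→136, O₃→40, PM10→71, PM2.5→245. Overall AQI = max = 245; dominant pollutant is PM2.5.

245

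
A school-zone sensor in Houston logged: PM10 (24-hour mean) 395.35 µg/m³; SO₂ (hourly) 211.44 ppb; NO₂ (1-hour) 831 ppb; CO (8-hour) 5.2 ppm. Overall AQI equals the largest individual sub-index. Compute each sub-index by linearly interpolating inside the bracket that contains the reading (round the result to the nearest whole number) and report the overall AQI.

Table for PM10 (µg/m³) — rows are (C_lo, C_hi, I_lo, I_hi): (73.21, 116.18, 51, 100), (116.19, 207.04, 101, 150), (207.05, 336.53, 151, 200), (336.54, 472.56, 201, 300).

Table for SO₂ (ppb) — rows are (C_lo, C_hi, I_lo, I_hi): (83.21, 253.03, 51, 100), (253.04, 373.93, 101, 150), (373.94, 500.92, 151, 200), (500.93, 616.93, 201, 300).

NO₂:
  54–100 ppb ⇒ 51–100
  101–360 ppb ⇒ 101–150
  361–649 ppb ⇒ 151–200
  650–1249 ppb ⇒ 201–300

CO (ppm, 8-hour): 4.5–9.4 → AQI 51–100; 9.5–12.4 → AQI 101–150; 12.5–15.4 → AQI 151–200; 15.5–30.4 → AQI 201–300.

PM10: 395.35 lies in 336.54–472.56, so I_lo=201, I_hi=300, C_lo=336.54, C_hi=472.56.
(300−201)/(472.56−336.54) × (395.35−336.54) + 201 = 99/136.02 × 58.81 + 201 ≈ 243.80 → 244.
SO₂: 211.44 ∈ [83.21, 253.03] ↔ index [51, 100].
51 + (211.44−83.21)·(100−51)/(253.03−83.21) = 51 + 128.23·49/169.82 ≈ 88.00, so AQI = 88.
NO₂: row 650–1249 (AQI 201–300). (300−201)·(831−650)/(1249−650) + 201 = 99·181/599 + 201 ≈ 230.91 → 231.
CO: 5.2 ∈ [4.5, 9.4] ↔ index [51, 100].
51 + (5.2−4.5)·(100−51)/(9.4−4.5) = 51 + 0.7·49/4.9 ≈ 58.00, so AQI = 58.
Sub-indices: PM10→244, SO₂→88, NO₂→231, CO→58. Overall AQI = max = 244; dominant pollutant is PM10.

244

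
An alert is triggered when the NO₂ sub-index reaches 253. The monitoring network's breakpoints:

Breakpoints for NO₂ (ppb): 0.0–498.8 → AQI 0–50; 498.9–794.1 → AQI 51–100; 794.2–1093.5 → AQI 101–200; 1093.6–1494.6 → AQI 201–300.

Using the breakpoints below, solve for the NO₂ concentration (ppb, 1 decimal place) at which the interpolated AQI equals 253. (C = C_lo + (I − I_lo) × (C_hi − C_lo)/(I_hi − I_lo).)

1304.2

AQI 253 lies in the 201–300 band, which corresponds to 1093.6–1494.6 ppb.
C = 1093.6 + (253−201)×(1494.6−1093.6)/(300−201) = 1093.6 + 52×401.0/99 ≈ 1304.226 ppb → 1304.2 ppb to 1 dp.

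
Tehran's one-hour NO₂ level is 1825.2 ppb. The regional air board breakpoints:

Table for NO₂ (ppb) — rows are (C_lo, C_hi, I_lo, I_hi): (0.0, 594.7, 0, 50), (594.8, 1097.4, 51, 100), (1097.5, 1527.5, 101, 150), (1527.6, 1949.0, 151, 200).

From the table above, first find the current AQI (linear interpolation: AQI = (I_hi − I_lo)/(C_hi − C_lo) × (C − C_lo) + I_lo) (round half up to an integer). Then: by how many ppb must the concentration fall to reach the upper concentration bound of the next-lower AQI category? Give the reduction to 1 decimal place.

297.7

NO₂: 1825.2 ∈ [1527.6, 1949.0] ↔ index [151, 200].
151 + (1825.2−1527.6)·(200−151)/(1949.0−1527.6) = 151 + 297.6·49/421.4 ≈ 185.60, so AQI = 186.
Current AQI 186 is in the Unhealthy range (151–200). The next-lower category tops out at AQI 150, whose upper concentration bound is 1527.5 ppb.
Reduction needed = 1825.2 − 1527.5 = 297.7 ppb.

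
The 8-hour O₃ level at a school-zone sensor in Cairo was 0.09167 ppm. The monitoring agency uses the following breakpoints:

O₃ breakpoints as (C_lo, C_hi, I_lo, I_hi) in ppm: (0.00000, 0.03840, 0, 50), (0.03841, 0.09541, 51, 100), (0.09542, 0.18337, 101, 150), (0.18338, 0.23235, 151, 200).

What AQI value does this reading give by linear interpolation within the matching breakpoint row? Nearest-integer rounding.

O₃: 0.09167 ∈ [0.03841, 0.09541] ↔ index [51, 100].
51 + (0.09167−0.03841)·(100−51)/(0.09541−0.03841) = 51 + 0.05326·49/0.05700 ≈ 96.78, so AQI = 97.

97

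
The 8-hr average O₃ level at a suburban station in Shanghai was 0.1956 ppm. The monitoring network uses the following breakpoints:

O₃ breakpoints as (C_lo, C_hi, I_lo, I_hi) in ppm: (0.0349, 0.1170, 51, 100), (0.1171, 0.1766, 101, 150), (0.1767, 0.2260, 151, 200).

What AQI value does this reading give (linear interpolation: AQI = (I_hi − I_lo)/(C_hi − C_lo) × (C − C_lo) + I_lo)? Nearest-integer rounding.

O₃: row 0.1767–0.2260 (AQI 151–200). (200−151)·(0.1956−0.1767)/(0.2260−0.1767) + 151 = 49·0.0189/0.0493 + 151 ≈ 169.78 → 170.

170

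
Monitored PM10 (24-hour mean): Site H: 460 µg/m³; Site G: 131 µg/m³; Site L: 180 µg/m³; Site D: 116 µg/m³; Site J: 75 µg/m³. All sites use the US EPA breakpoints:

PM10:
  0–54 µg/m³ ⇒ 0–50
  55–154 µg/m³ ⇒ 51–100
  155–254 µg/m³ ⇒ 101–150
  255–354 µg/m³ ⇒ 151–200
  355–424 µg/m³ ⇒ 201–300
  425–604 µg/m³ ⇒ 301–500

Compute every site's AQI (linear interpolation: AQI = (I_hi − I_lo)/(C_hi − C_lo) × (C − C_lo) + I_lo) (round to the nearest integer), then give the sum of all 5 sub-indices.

Site H: row 425–604 (AQI 301–500). (500−301)·(460−425)/(604−425) + 301 = 199·35/179 + 301 ≈ 339.91 → 340.
Site G 131: bracket 55–154 → index 51–100; slope 49/99, offset 76.
AQI = 51 + 49/99·76 ≈ 88.62 ⇒ 89.
Site L 180: bracket 155–254 → index 101–150; slope 49/99, offset 25.
AQI = 101 + 49/99·25 ≈ 113.37 ⇒ 113.
Site D: row 55–154 (AQI 51–100). (100−51)·(116−55)/(154−55) + 51 = 49·61/99 + 51 ≈ 81.19 → 81.
Site J: 75 lies in 55–154, so I_lo=51, I_hi=100, C_lo=55, C_hi=154.
(100−51)/(154−55) × (75−55) + 51 = 49/99 × 20 + 51 ≈ 60.90 → 61.
AQIs: Site H=340, Site G=89, Site L=113, Site D=81, Site J=61. Sum = 340 + 89 + 113 + 81 + 61 = 684.

684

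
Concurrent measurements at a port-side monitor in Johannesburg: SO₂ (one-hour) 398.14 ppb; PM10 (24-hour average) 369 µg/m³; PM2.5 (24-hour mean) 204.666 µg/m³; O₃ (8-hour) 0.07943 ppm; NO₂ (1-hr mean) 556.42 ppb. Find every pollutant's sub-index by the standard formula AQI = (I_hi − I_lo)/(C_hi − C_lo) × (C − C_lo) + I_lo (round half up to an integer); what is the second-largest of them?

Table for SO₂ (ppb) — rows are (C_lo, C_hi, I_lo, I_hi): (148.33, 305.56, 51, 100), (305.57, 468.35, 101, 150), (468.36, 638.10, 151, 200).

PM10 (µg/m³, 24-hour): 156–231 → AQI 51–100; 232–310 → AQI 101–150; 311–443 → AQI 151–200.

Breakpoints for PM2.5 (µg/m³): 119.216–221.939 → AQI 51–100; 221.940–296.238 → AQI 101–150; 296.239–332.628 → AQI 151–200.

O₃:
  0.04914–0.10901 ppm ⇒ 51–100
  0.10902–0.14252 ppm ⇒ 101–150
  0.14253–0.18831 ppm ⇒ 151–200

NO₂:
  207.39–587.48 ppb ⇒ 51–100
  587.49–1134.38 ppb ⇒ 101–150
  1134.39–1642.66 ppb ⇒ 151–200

129

SO₂: 398.14 lies in 305.57–468.35, so I_lo=101, I_hi=150, C_lo=305.57, C_hi=468.35.
(150−101)/(468.35−305.57) × (398.14−305.57) + 101 = 49/162.78 × 92.57 + 101 ≈ 128.87 → 129.
PM10: row 311–443 (AQI 151–200). (200−151)·(369−311)/(443−311) + 151 = 49·58/132 + 151 ≈ 172.53 → 173.
PM2.5 204.666: bracket 119.216–221.939 → index 51–100; slope 49/102.723, offset 85.450.
AQI = 51 + 49/102.723·85.450 ≈ 91.76 ⇒ 92.
O₃: 0.07943 lies in 0.04914–0.10901, so I_lo=51, I_hi=100, C_lo=0.04914, C_hi=0.10901.
(100−51)/(0.10901−0.04914) × (0.07943−0.04914) + 51 = 49/0.05987 × 0.03029 + 51 ≈ 75.79 → 76.
NO₂: row 207.39–587.48 (AQI 51–100). (100−51)·(556.42−207.39)/(587.48−207.39) + 51 = 49·349.03/380.09 + 51 ≈ 96.00 → 96.
Sub-indices: SO₂→129, PM10→173, PM2.5→92, O₃→76, NO₂→96. Ranked high→low: 173, 129, 96, 92, 76. Second-highest sub-index = 129.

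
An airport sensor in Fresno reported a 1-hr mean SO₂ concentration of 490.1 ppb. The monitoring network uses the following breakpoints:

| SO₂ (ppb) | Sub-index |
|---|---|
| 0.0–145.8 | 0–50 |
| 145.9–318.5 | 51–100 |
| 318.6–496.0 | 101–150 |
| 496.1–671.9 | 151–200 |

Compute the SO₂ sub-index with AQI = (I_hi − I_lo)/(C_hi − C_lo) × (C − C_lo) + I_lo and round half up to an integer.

148

SO₂: 490.1 lies in 318.6–496.0, so I_lo=101, I_hi=150, C_lo=318.6, C_hi=496.0.
(150−101)/(496.0−318.6) × (490.1−318.6) + 101 = 49/177.4 × 171.5 + 101 ≈ 148.37 → 148.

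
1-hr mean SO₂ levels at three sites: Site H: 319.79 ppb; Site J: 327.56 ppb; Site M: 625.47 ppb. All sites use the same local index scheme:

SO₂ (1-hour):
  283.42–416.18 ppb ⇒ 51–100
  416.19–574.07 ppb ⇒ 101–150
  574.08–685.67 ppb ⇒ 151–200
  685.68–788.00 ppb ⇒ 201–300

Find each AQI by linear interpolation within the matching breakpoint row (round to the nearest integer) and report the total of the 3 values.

305

Site H: row 283.42–416.18 (AQI 51–100). (100−51)·(319.79−283.42)/(416.18−283.42) + 51 = 49·36.37/132.76 + 51 ≈ 64.42 → 64.
Site J: 327.56 lies in 283.42–416.18, so I_lo=51, I_hi=100, C_lo=283.42, C_hi=416.18.
(100−51)/(416.18−283.42) × (327.56−283.42) + 51 = 49/132.76 × 44.14 + 51 ≈ 67.29 → 67.
Site M 625.47: bracket 574.08–685.67 → index 151–200; slope 49/111.59, offset 51.39.
AQI = 151 + 49/111.59·51.39 ≈ 173.57 ⇒ 174.
AQIs: Site H=64, Site J=67, Site M=174. Sum = 64 + 67 + 174 = 305.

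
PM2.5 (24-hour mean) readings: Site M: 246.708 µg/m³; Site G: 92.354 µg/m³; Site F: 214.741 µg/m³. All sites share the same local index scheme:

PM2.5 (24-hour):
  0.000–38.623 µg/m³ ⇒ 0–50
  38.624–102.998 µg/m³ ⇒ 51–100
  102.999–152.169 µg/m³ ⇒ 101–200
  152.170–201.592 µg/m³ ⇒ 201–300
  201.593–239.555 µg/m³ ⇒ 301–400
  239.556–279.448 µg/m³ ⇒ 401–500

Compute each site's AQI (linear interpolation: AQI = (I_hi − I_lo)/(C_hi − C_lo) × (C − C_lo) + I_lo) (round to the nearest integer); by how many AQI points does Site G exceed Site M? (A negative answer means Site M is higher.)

-327

Site M: row 239.556–279.448 (AQI 401–500). (500−401)·(246.708−239.556)/(279.448−239.556) + 401 = 99·7.152/39.892 + 401 ≈ 418.75 → 419.
Site G: 92.354 ∈ [38.624, 102.998] ↔ index [51, 100].
51 + (92.354−38.624)·(100−51)/(102.998−38.624) = 51 + 53.730·49/64.374 ≈ 91.90, so AQI = 92.
Site F: row 201.593–239.555 (AQI 301–400). (400−301)·(214.741−201.593)/(239.555−201.593) + 301 = 99·13.148/37.962 + 301 ≈ 335.29 → 335.
AQIs: Site M=419, Site G=92, Site F=335. Site G (92) − Site M (419) = -327.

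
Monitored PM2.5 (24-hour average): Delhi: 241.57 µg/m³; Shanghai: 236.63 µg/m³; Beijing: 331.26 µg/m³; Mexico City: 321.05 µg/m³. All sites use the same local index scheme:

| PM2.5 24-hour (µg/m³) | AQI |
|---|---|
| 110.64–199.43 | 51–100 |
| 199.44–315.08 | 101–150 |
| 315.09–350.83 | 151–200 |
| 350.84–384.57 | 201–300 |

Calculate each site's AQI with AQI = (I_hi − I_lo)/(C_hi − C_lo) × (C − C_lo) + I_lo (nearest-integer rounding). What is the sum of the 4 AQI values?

Delhi: 241.57 lies in 199.44–315.08, so I_lo=101, I_hi=150, C_lo=199.44, C_hi=315.08.
(150−101)/(315.08−199.44) × (241.57−199.44) + 101 = 49/115.64 × 42.13 + 101 ≈ 118.85 → 119.
Shanghai: row 199.44–315.08 (AQI 101–150). (150−101)·(236.63−199.44)/(315.08−199.44) + 101 = 49·37.19/115.64 + 101 ≈ 116.76 → 117.
Beijing: 331.26 ∈ [315.09, 350.83] ↔ index [151, 200].
151 + (331.26−315.09)·(200−151)/(350.83−315.09) = 151 + 16.17·49/35.74 ≈ 173.17, so AQI = 173.
Mexico City: 321.05 lies in 315.09–350.83, so I_lo=151, I_hi=200, C_lo=315.09, C_hi=350.83.
(200−151)/(350.83−315.09) × (321.05−315.09) + 151 = 49/35.74 × 5.96 + 151 ≈ 159.17 → 159.
AQIs: Delhi=119, Shanghai=117, Beijing=173, Mexico City=159. Sum = 119 + 117 + 173 + 159 = 568.

568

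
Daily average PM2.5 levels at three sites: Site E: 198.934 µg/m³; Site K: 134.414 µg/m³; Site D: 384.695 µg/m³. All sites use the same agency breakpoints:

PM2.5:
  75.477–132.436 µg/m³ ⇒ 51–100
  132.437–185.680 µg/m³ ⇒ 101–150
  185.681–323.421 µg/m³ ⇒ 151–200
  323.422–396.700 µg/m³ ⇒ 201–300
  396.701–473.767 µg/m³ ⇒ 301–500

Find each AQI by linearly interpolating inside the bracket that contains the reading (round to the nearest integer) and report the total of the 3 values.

543

Site E: 198.934 ∈ [185.681, 323.421] ↔ index [151, 200].
151 + (198.934−185.681)·(200−151)/(323.421−185.681) = 151 + 13.253·49/137.740 ≈ 155.71, so AQI = 156.
Site K 134.414: bracket 132.437–185.680 → index 101–150; slope 49/53.243, offset 1.977.
AQI = 101 + 49/53.243·1.977 ≈ 102.82 ⇒ 103.
Site D 384.695: bracket 323.422–396.700 → index 201–300; slope 99/73.278, offset 61.273.
AQI = 201 + 99/73.278·61.273 ≈ 283.78 ⇒ 284.
AQIs: Site E=156, Site K=103, Site D=284. Sum = 156 + 103 + 284 = 543.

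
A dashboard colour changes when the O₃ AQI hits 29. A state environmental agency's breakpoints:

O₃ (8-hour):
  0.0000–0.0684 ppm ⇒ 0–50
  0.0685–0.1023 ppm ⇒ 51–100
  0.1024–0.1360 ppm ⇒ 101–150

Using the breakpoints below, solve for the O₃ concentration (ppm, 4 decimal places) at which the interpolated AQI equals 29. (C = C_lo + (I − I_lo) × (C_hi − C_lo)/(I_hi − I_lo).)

AQI 29 lies in the 0–50 band, which corresponds to 0.0000–0.0684 ppm.
C = 0.0000 + (29−0)×(0.0684−0.0000)/(50−0) = 0.0000 + 29×0.0684/50 ≈ 0.039672 ppm → 0.0397 ppm to 4 dp.

0.0397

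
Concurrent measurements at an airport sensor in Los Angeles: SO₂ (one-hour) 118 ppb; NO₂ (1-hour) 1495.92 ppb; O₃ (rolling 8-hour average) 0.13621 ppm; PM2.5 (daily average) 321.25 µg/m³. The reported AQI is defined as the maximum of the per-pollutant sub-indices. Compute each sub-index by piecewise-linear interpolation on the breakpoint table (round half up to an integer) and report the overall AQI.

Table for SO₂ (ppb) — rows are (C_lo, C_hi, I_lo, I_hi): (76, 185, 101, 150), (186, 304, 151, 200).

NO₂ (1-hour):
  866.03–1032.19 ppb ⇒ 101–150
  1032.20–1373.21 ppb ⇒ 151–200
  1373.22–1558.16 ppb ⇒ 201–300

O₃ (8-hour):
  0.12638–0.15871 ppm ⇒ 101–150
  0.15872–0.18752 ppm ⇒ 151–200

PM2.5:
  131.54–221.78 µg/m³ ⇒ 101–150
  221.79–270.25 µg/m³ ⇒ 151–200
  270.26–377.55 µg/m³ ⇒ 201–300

267

SO₂: row 76–185 (AQI 101–150). (150−101)·(118−76)/(185−76) + 101 = 49·42/109 + 101 ≈ 119.88 → 120.
NO₂: 1495.92 lies in 1373.22–1558.16, so I_lo=201, I_hi=300, C_lo=1373.22, C_hi=1558.16.
(300−201)/(1558.16−1373.22) × (1495.92−1373.22) + 201 = 99/184.94 × 122.70 + 201 ≈ 266.68 → 267.
O₃: 0.13621 ∈ [0.12638, 0.15871] ↔ index [101, 150].
101 + (0.13621−0.12638)·(150−101)/(0.15871−0.12638) = 101 + 0.00983·49/0.03233 ≈ 115.90, so AQI = 116.
PM2.5: 321.25 ∈ [270.26, 377.55] ↔ index [201, 300].
201 + (321.25−270.26)·(300−201)/(377.55−270.26) = 201 + 50.99·99/107.29 ≈ 248.05, so AQI = 248.
Sub-indices: SO₂→120, NO₂→267, O₃→116, PM2.5→248. Overall AQI = max = 267; dominant pollutant is NO₂.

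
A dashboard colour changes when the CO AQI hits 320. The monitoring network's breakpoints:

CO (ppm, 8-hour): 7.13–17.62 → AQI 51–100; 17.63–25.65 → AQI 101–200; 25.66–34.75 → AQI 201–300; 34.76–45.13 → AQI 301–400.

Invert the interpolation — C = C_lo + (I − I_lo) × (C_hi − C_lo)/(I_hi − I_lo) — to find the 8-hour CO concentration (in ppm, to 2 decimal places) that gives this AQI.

36.75

AQI 320 lies in the 301–400 band, which corresponds to 34.76–45.13 ppm.
C = 34.76 + (320−301)×(45.13−34.76)/(400−301) = 34.76 + 19×10.37/99 ≈ 36.7502 ppm → 36.75 ppm to 2 dp.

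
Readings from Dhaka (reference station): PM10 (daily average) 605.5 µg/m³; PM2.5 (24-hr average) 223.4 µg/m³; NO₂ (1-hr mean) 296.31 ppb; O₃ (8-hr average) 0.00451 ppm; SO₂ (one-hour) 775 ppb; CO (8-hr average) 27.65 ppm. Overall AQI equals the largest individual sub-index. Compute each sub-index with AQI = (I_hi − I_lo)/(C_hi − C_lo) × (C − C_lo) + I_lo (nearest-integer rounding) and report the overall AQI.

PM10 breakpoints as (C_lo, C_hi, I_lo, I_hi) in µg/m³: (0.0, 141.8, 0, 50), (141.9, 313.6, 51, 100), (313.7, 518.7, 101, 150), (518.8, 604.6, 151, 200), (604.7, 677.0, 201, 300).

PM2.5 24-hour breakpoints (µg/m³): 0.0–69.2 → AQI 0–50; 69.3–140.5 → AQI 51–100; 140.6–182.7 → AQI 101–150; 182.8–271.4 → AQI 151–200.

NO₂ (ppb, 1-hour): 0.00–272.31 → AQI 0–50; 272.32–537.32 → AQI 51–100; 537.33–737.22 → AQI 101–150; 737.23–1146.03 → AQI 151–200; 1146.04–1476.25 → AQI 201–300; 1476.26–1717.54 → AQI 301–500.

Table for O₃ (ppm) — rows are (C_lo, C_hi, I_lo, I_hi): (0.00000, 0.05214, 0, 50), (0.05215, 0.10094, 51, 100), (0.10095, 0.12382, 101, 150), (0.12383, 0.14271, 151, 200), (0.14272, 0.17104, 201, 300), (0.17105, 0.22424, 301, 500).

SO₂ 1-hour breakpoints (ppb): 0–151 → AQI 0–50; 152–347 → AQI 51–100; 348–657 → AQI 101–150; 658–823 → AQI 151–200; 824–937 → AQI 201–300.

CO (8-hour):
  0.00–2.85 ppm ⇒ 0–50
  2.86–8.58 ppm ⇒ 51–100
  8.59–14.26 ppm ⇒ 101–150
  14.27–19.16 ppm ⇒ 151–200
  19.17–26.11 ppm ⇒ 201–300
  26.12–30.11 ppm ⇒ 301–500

PM10: 605.5 ∈ [604.7, 677.0] ↔ index [201, 300].
201 + (605.5−604.7)·(300−201)/(677.0−604.7) = 201 + 0.8·99/72.3 ≈ 202.10, so AQI = 202.
PM2.5: row 182.8–271.4 (AQI 151–200). (200−151)·(223.4−182.8)/(271.4−182.8) + 151 = 49·40.6/88.6 + 151 ≈ 173.45 → 173.
NO₂: row 272.32–537.32 (AQI 51–100). (100−51)·(296.31−272.32)/(537.32−272.32) + 51 = 49·23.99/265.00 + 51 ≈ 55.44 → 55.
O₃: 0.00451 lies in 0.00000–0.05214, so I_lo=0, I_hi=50, C_lo=0.00000, C_hi=0.05214.
(50−0)/(0.05214−0.00000) × (0.00451−0.00000) + 0 = 50/0.05214 × 0.00451 + 0 ≈ 4.32 → 4.
SO₂ 775: bracket 658–823 → index 151–200; slope 49/165, offset 117.
AQI = 151 + 49/165·117 ≈ 185.75 ⇒ 186.
CO: 27.65 lies in 26.12–30.11, so I_lo=301, I_hi=500, C_lo=26.12, C_hi=30.11.
(500−301)/(30.11−26.12) × (27.65−26.12) + 301 = 199/3.99 × 1.53 + 301 ≈ 377.31 → 377.
Sub-indices: PM10→202, PM2.5→173, NO₂→55, O₃→4, SO₂→186, CO→377. Overall AQI = max = 377; dominant pollutant is CO.

377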